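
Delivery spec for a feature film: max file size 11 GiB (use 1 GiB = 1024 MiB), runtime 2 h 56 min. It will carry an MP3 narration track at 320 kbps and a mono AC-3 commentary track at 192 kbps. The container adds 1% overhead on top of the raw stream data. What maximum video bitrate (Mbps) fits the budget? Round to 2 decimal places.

Budget: 11 GiB = 94489.3 Mb.
Stream payload after overhead: 94489.3 / 1.01 = 93553.7 Mb.
2 h 56 min = 176 min = 10560 s
Total bitrate budget: 93553.7 Mb / 10560 s = 8.859 Mbps.
Audio total: 320 + 192 = 512 kbps = 0.512 Mbps.
Video: 8.859 − 0.512 = 8.347 Mbps.

8.35 Mbps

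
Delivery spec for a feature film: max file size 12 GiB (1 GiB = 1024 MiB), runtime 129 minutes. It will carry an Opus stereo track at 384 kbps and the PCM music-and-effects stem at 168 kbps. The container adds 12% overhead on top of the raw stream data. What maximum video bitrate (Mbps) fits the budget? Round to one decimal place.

11.3 Mbps

Budget: 12 GiB = 103079.2 Mb.
Stream payload after overhead: 103079.2 / 1.12 = 92035.0 Mb.
129 min = 7740 s
Total bitrate budget: 92035.0 Mb / 7740 s = 11.891 Mbps.
Audio total: 384 + 168 = 552 kbps = 0.552 Mbps.
Video: 11.891 − 0.552 = 11.339 Mbps.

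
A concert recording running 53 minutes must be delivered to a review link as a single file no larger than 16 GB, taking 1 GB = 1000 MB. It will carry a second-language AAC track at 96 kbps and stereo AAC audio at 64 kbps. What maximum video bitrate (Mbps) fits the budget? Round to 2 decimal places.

Budget: 16 GB = 128000.0 Mb.
53 min = 3180 s
Total bitrate budget: 128000.0 Mb / 3180 s = 40.252 Mbps.
Audio total: 96 + 64 = 160 kbps = 0.160 Mbps.
Video: 40.252 − 0.160 = 40.092 Mbps.

40.09 Mbps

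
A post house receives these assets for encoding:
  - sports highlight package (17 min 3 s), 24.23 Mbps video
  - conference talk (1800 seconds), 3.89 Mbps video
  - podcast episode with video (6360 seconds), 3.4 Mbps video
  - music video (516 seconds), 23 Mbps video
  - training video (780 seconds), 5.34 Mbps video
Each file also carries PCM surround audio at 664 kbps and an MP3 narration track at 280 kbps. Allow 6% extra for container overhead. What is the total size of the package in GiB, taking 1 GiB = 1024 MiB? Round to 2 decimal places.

9.79 GiB

Audio total: 664 + 280 = 944 kbps = 0.944 Mbps.
sports highlight package: 25.174 Mbps × 1023 s × 1.06 = 27298.2 Mb
conference talk: 4.834 Mbps × 1800 s × 1.06 = 9223.3 Mb
podcast episode with video: 4.344 Mbps × 6360 s × 1.06 = 29285.5 Mb
music video: 23.944 Mbps × 516 s × 1.06 = 13096.4 Mb
training video: 6.284 Mbps × 780 s × 1.06 = 5195.6 Mb
Total: 84099.0 Mb = 10512.4 MB.
= 9.790 GiB.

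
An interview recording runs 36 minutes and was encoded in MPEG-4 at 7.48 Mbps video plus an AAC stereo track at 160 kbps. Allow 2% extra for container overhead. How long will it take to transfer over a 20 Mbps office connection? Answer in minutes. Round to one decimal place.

36 min = 2160 s
Audio: 160 kbps = 0.160 Mbps.
Total bitrate: 7.640 Mbps.
File: 7.640 Mbps × 2160 s = 16502.4 Mb.
With 2% container overhead: ×1.02. → 16832.4 Mb.
At 20 Mbps: 16832.4 / 20 = 841.6 s ≈ 14 minutes.

14.0 minutes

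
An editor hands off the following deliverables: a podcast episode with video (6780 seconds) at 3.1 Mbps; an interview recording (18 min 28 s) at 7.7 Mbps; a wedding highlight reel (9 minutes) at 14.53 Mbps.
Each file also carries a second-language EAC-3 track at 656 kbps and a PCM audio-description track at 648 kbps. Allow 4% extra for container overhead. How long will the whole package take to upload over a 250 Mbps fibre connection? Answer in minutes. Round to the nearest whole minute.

3 minutes

Audio total: 656 + 648 = 1304 kbps = 1.304 Mbps.
podcast episode with video: 4.404 Mbps × 6780 s × 1.04 = 31053.5 Mb
interview recording: 9.004 Mbps × 1108 s × 1.04 = 10375.5 Mb
wedding highlight reel: 15.834 Mbps × 540 s × 1.04 = 8892.4 Mb
Total: 50321.3 Mb = 6290.2 MB.
At 250 Mbps: 50321.3 / 250 = 201 s ≈ 3.35 minutes.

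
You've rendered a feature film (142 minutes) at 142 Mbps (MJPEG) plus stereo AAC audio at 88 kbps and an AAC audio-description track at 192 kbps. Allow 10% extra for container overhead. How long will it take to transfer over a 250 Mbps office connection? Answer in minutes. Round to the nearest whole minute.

142 min = 8520 s
Audio total: 88 + 192 = 280 kbps = 0.280 Mbps.
Total bitrate: 142.280 Mbps.
File: 142.280 Mbps × 8520 s = 1212225.6 Mb.
With 10% container overhead: ×1.10. → 1333448.2 Mb.
At 250 Mbps: 1333448.2 / 250 = 5333.8 s ≈ 88.9 minutes.

89 minutes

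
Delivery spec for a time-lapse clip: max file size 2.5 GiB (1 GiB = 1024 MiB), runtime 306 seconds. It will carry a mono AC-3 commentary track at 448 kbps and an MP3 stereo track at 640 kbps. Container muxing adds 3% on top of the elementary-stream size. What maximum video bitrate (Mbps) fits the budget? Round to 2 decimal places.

67.05 Mbps

Budget: 2.5 GiB = 21474.8 Mb.
Stream payload after overhead: 21474.8 / 1.03 = 20849.4 Mb.
Total bitrate budget: 20849.4 Mb / 306 s = 68.135 Mbps.
Audio total: 448 + 640 = 1088 kbps = 1.088 Mbps.
Video: 68.135 − 1.088 = 67.047 Mbps.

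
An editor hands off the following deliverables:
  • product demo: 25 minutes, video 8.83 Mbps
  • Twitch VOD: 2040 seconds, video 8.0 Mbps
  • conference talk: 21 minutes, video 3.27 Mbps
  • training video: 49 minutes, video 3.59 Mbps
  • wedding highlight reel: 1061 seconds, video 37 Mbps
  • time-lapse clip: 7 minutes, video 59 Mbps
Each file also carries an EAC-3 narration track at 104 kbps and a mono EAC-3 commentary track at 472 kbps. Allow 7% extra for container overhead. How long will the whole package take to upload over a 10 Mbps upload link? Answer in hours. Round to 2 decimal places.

3.38 hours

Audio total: 104 + 472 = 576 kbps = 0.576 Mbps.
product demo: 9.406 Mbps × 1500 s × 1.07 = 15096.6 Mb
Twitch VOD: 8.576 Mbps × 2040 s × 1.07 = 18719.7 Mb
conference talk: 3.846 Mbps × 1260 s × 1.07 = 5185.2 Mb
training video: 4.166 Mbps × 2940 s × 1.07 = 13105.4 Mb
wedding highlight reel: 37.576 Mbps × 1061 s × 1.07 = 42658.9 Mb
time-lapse clip: 59.576 Mbps × 420 s × 1.07 = 26773.5 Mb
Total: 121539.3 Mb = 15192.4 MB.
At 10 Mbps: 121539.3 / 10 = 12154 s ≈ 3.38 hours.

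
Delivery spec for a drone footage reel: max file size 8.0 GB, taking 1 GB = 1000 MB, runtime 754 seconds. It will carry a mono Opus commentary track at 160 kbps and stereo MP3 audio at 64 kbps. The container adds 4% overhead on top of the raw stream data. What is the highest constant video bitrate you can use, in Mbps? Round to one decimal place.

81.4 Mbps

Budget: 8.0 GB = 64000.0 Mb.
Stream payload after overhead: 64000.0 / 1.04 = 61538.5 Mb.
Total bitrate budget: 61538.5 Mb / 754 s = 81.616 Mbps.
Audio total: 160 + 64 = 224 kbps = 0.224 Mbps.
Video: 81.616 − 0.224 = 81.392 Mbps.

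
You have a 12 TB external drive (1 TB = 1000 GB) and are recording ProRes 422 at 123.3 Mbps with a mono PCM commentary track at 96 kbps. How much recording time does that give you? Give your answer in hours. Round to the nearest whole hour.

Audio: 96 kbps = 0.096 Mbps.
Total bitrate: 123.3 + 0.096 = 123.396 Mbps.
Capacity: 12 TB = 96,000,000 Mb.
Recording time: 96,000,000 / 123.396 = 777,983 s ≈ 216 hours.

216 hours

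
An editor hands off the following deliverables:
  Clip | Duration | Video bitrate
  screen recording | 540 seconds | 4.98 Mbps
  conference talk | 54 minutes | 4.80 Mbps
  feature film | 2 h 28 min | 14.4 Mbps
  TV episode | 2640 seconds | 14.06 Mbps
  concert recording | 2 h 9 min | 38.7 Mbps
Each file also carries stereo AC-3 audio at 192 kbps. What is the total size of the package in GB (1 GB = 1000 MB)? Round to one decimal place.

Audio: 192 kbps = 0.192 Mbps.
screen recording: 5.172 Mbps × 540 s = 2792.9 Mb
conference talk: 4.992 Mbps × 3240 s = 16174.1 Mb
feature film: 14.592 Mbps × 8880 s = 129577.0 Mb
TV episode: 14.252 Mbps × 2640 s = 37625.3 Mb
concert recording: 38.892 Mbps × 7740 s = 301024.1 Mb
Total: 487193.3 Mb = 60899.2 MB.
= 60.90 GB.

60.9 GB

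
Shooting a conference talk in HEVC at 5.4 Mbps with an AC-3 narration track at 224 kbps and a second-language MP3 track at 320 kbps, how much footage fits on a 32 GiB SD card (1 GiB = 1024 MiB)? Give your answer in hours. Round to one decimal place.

Audio total: 224 + 320 = 544 kbps = 0.544 Mbps.
Total bitrate: 5.4 + 0.544 = 5.944 Mbps.
Capacity: 32 GiB = 274,878 Mb.
Recording time: 274,878 / 5.944 = 46,245 s ≈ 12.8 hours.

12.8 hours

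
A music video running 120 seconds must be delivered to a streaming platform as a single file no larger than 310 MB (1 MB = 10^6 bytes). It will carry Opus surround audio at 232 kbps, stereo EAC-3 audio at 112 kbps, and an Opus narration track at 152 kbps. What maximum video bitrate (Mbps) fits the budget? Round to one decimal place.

20.2 Mbps

Budget: 310 MB = 2480.0 Mb.
Total bitrate budget: 2480.0 Mb / 120 s = 20.667 Mbps.
Audio total: 232 + 112 + 152 = 496 kbps = 0.496 Mbps.
Video: 20.667 − 0.496 = 20.171 Mbps.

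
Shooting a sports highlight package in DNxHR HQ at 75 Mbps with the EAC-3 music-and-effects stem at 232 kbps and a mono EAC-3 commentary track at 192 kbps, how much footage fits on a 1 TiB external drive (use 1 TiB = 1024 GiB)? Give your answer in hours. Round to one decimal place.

32.4 hours

Audio total: 232 + 192 = 424 kbps = 0.424 Mbps.
Total bitrate: 75 + 0.424 = 75.424 Mbps.
Capacity: 1 TiB = 8,796,093 Mb.
Recording time: 8,796,093 / 75.424 = 116,622 s ≈ 32.4 hours.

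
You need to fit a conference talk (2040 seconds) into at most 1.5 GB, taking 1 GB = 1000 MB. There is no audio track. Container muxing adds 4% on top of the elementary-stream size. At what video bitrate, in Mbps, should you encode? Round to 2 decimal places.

5.66 Mbps

Budget: 1.5 GB = 12000.0 Mb.
Stream payload after overhead: 12000.0 / 1.04 = 11538.5 Mb.
Total bitrate budget: 11538.5 Mb / 2040 s = 5.656 Mbps.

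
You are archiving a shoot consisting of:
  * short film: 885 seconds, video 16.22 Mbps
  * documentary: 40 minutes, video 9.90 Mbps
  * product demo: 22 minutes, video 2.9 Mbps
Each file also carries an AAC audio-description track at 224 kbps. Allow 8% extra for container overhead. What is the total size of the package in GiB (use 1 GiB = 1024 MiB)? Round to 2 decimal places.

5.40 GiB

Audio: 224 kbps = 0.224 Mbps.
short film: 16.444 Mbps × 885 s × 1.08 = 15717.2 Mb
documentary: 10.124 Mbps × 2400 s × 1.08 = 26241.4 Mb
product demo: 3.124 Mbps × 1320 s × 1.08 = 4453.6 Mb
Total: 46412.2 Mb = 5801.5 MB.
= 5.403 GiB.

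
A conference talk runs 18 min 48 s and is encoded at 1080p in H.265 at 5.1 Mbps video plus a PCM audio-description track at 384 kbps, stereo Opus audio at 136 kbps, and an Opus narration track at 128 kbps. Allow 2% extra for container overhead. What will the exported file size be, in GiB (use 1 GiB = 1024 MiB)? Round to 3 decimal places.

18 min 48 s = 1128 s
Audio total: 384 + 136 + 128 = 648 kbps = 0.648 Mbps.
Total bitrate: 5.1 + 0.648 = 5.748 Mbps.
Stream data: 5.748 Mbps × 1128 s = 6483.7 Mb.
With 2% container overhead: ×1.02.
6,613 Mb = 826,677,360 bytes ÷ 1,073,741,824 = 0.7699 GiB.

0.770 GiB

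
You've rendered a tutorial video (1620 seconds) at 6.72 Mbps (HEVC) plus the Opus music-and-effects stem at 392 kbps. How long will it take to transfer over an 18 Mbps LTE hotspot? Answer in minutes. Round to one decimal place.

10.7 minutes

Audio: 392 kbps = 0.392 Mbps.
Total bitrate: 7.112 Mbps.
File: 7.112 Mbps × 1620 s = 11521.4 Mb.
At 18 Mbps: 11521.4 / 18 = 640.1 s ≈ 10.7 minutes.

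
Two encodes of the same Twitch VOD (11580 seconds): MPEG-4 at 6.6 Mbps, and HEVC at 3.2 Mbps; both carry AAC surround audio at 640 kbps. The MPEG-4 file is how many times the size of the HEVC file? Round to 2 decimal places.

Audio: 640 kbps = 0.640 Mbps.
MPEG-4: 7.240 Mbps × 11580 s = 83839.2 Mb = 10.480 GB.
HEVC: 3.840 Mbps × 11580 s = 44467.2 Mb = 5.558 GB.
Ratio: 10.480 / 5.558 = 1.885.

1.89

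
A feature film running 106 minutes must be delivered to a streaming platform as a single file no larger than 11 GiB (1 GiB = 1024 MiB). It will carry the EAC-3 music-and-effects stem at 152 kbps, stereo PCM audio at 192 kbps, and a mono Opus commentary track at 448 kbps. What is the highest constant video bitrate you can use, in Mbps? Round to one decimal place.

Budget: 11 GiB = 94489.3 Mb.
106 min = 6360 s
Total bitrate budget: 94489.3 Mb / 6360 s = 14.857 Mbps.
Audio total: 152 + 192 + 448 = 792 kbps = 0.792 Mbps.
Video: 14.857 − 0.792 = 14.065 Mbps.

14.1 Mbps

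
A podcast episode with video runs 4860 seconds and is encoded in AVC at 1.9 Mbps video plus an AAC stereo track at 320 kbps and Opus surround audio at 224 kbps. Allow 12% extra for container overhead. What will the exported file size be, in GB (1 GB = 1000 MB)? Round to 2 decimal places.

1.66 GB

Audio total: 320 + 224 = 544 kbps = 0.544 Mbps.
Total bitrate: 1.9 + 0.544 = 2.444 Mbps.
Stream data: 2.444 Mbps × 4860 s = 11877.8 Mb.
With 12% container overhead: ×1.12.
13,303 Mb ÷ 8 = 1,663 MB → 1.663 GB.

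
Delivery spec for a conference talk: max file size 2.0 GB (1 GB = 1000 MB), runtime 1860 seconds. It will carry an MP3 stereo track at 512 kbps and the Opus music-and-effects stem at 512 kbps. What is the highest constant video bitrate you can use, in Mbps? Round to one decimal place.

7.6 Mbps

Budget: 2.0 GB = 16000.0 Mb.
Total bitrate budget: 16000.0 Mb / 1860 s = 8.602 Mbps.
Audio total: 512 + 512 = 1024 kbps = 1.024 Mbps.
Video: 8.602 − 1.024 = 7.578 Mbps.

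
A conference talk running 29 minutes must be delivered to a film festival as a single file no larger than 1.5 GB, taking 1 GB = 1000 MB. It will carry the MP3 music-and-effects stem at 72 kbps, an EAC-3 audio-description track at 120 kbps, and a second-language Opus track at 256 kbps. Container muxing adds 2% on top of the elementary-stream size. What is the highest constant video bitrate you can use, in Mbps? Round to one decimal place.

Budget: 1.5 GB = 12000.0 Mb.
Stream payload after overhead: 12000.0 / 1.02 = 11764.7 Mb.
29 min = 1740 s
Total bitrate budget: 11764.7 Mb / 1740 s = 6.761 Mbps.
Audio total: 72 + 120 + 256 = 448 kbps = 0.448 Mbps.
Video: 6.761 − 0.448 = 6.313 Mbps.

6.3 Mbps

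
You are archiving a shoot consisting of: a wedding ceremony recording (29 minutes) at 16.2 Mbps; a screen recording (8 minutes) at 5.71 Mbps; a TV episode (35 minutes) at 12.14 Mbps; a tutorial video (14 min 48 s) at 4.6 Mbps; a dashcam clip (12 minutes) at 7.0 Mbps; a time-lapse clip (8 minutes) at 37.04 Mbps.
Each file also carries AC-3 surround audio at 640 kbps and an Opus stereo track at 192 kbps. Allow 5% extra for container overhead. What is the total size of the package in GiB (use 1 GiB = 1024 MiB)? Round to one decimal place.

Audio total: 640 + 192 = 832 kbps = 0.832 Mbps.
wedding ceremony recording: 17.032 Mbps × 1740 s × 1.05 = 31117.5 Mb
screen recording: 6.542 Mbps × 480 s × 1.05 = 3297.2 Mb
TV episode: 12.972 Mbps × 2100 s × 1.05 = 28603.3 Mb
tutorial video: 5.432 Mbps × 888 s × 1.05 = 5064.8 Mb
dashcam clip: 7.832 Mbps × 720 s × 1.05 = 5921.0 Mb
time-lapse clip: 37.872 Mbps × 480 s × 1.05 = 19087.5 Mb
Total: 93091.2 Mb = 11636.4 MB.
= 10.84 GiB.

10.8 GiB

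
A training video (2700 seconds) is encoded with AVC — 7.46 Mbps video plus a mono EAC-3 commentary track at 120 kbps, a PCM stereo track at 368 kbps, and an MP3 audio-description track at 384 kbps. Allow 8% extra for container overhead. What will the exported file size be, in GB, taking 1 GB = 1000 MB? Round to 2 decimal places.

3.04 GB

Audio total: 120 + 368 + 384 = 872 kbps = 0.872 Mbps.
Total bitrate: 7.46 + 0.872 = 8.332 Mbps.
Stream data: 8.332 Mbps × 2700 s = 22496.4 Mb.
With 8% container overhead: ×1.08.
24,296 Mb ÷ 8 = 3,037 MB → 3.037 GB.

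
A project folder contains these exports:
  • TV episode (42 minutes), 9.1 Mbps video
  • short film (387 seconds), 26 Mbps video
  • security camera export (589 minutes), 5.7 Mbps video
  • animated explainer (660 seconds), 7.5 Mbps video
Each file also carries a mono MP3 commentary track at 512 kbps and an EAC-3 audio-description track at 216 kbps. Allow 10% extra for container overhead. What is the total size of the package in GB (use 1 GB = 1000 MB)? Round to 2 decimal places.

Audio total: 512 + 216 = 728 kbps = 0.728 Mbps.
TV episode: 9.828 Mbps × 2520 s × 1.10 = 27243.2 Mb
short film: 26.728 Mbps × 387 s × 1.10 = 11378.1 Mb
security camera export: 6.428 Mbps × 35340 s × 1.10 = 249882.1 Mb
animated explainer: 8.228 Mbps × 660 s × 1.10 = 5973.5 Mb
Total: 294476.9 Mb = 36809.6 MB.
= 36.81 GB.

36.81 GB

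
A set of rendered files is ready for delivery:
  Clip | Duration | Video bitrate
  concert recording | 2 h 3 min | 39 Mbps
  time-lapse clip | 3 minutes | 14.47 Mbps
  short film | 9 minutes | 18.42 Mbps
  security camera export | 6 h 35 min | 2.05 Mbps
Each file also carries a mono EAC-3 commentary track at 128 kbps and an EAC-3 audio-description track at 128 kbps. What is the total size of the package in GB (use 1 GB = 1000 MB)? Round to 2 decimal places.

Audio total: 128 + 128 = 256 kbps = 0.256 Mbps.
concert recording: 39.256 Mbps × 7380 s = 289709.3 Mb
time-lapse clip: 14.726 Mbps × 180 s = 2650.7 Mb
short film: 18.676 Mbps × 540 s = 10085.0 Mb
security camera export: 2.306 Mbps × 23700 s = 54652.2 Mb
Total: 357097.2 Mb = 44637.2 MB.
= 44.64 GB.

44.64 GB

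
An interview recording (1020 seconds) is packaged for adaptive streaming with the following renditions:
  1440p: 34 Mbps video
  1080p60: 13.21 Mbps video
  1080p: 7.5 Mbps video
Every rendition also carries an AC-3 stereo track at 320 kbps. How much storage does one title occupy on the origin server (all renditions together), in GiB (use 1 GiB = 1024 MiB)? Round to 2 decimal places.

Audio: 320 kbps = 0.320 Mbps.
Sum of rendition bitrates: (34+0.320) + (13.21+0.320) + (7.5+0.320) = 55.670 Mbps.
× 1020 s = 56,783 Mb = 7,098 MB = 6.610 GiB.

6.61 GiB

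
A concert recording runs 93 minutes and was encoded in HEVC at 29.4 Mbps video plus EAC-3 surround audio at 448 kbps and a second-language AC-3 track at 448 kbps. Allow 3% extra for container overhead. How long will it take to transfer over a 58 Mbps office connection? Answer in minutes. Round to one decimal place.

50.0 minutes

93 min = 5580 s
Audio total: 448 + 448 = 896 kbps = 0.896 Mbps.
Total bitrate: 30.296 Mbps.
File: 30.296 Mbps × 5580 s = 169051.7 Mb.
With 3% container overhead: ×1.03. → 174123.2 Mb.
At 58 Mbps: 174123.2 / 58 = 3002.1 s ≈ 50 minutes.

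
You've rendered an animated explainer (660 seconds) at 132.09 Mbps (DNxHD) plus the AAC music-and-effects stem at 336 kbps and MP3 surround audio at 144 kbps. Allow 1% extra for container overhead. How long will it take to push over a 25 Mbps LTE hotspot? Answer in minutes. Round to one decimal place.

58.9 minutes

Audio total: 336 + 144 = 480 kbps = 0.480 Mbps.
Total bitrate: 132.570 Mbps.
File: 132.570 Mbps × 660 s = 87496.2 Mb.
With 1% container overhead: ×1.01. → 88371.2 Mb.
At 25 Mbps: 88371.2 / 25 = 3534.8 s ≈ 58.9 minutes.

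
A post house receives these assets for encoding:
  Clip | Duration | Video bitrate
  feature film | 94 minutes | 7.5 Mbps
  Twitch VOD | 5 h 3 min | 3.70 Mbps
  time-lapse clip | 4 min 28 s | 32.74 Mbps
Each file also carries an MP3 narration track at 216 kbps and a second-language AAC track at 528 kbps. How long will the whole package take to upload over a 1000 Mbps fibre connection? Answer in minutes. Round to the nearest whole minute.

Audio total: 216 + 528 = 744 kbps = 0.744 Mbps.
feature film: 8.244 Mbps × 5640 s = 46496.2 Mb
Twitch VOD: 4.444 Mbps × 18180 s = 80791.9 Mb
time-lapse clip: 33.484 Mbps × 268 s = 8973.7 Mb
Total: 136261.8 Mb = 17032.7 MB.
At 1000 Mbps: 136261.8 / 1000 = 136 s ≈ 2.27 minutes.

2 minutes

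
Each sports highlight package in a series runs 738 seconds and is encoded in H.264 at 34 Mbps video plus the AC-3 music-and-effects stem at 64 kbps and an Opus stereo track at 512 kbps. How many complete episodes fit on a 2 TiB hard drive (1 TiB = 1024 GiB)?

689

Audio total: 64 + 512 = 576 kbps = 0.576 Mbps.
Total bitrate: 34.576 Mbps.
Per item: 34.576 Mbps × 738 s = 25,517 Mb = 3,190 MB.
Capacity: 2 TiB = 17,592,186 Mb; 689.43 items → 689 complete.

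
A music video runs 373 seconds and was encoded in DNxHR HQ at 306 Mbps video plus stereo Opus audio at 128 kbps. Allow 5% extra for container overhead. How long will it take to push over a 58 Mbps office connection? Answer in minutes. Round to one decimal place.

34.5 minutes

Audio: 128 kbps = 0.128 Mbps.
Total bitrate: 306.128 Mbps.
File: 306.128 Mbps × 373 s = 114185.7 Mb.
With 5% container overhead: ×1.05. → 119895.0 Mb.
At 58 Mbps: 119895.0 / 58 = 2067.2 s ≈ 34.5 minutes.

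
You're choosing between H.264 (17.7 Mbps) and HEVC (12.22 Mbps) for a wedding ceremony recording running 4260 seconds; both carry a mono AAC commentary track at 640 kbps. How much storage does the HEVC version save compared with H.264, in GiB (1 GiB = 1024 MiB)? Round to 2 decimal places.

Audio: 640 kbps = 0.640 Mbps.
H.264: 18.340 Mbps × 4260 s = 78128.4 Mb = 9.095 GiB.
HEVC: 12.860 Mbps × 4260 s = 54783.6 Mb = 6.378 GiB.
Saving: 9.095 − 6.378 = 2.718 GiB.

2.72 GiB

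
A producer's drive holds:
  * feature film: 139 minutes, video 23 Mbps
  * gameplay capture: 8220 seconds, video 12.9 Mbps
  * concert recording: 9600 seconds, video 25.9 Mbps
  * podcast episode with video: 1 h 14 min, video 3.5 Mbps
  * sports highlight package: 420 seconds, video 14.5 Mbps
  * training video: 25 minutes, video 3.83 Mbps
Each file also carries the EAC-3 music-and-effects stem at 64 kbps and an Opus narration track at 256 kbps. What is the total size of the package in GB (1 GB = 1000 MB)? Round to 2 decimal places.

Audio total: 64 + 256 = 320 kbps = 0.320 Mbps.
feature film: 23.320 Mbps × 8340 s = 194488.8 Mb
gameplay capture: 13.220 Mbps × 8220 s = 108668.4 Mb
concert recording: 26.220 Mbps × 9600 s = 251712.0 Mb
podcast episode with video: 3.820 Mbps × 4440 s = 16960.8 Mb
sports highlight package: 14.820 Mbps × 420 s = 6224.4 Mb
training video: 4.150 Mbps × 1500 s = 6225.0 Mb
Total: 584279.4 Mb = 73034.9 MB.
= 73.03 GB.

73.03 GB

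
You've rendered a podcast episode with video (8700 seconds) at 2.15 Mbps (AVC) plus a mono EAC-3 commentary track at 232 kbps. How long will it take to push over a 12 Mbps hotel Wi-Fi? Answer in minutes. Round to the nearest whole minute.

29 minutes

Audio: 232 kbps = 0.232 Mbps.
Total bitrate: 2.382 Mbps.
File: 2.382 Mbps × 8700 s = 20723.4 Mb.
At 12 Mbps: 20723.4 / 12 = 1727.0 s ≈ 28.8 minutes.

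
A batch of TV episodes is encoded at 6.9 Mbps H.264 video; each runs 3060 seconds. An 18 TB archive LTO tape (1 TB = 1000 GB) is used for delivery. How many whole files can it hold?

6820

Per item: 6.900 Mbps × 3060 s = 21,114 Mb = 2,639 MB.
Capacity: 18 TB = 144,000,000 Mb; 6820.12 items → 6820 complete.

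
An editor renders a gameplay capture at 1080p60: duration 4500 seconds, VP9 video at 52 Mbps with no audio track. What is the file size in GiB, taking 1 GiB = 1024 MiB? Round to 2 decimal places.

27.24 GiB

Total bitrate: 52 Mbps.
Stream data: 52.000 Mbps × 4500 s = 234000.0 Mb.
234,000 Mb = 29,250,000,000 bytes ÷ 1,073,741,824 = 27.24 GiB.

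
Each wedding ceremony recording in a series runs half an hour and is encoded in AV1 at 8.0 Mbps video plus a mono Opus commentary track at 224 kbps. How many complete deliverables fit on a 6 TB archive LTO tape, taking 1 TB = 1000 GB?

30 min = 1800 s
Audio: 224 kbps = 0.224 Mbps.
Total bitrate: 8.224 Mbps.
Per item: 8.224 Mbps × 1800 s = 14,803 Mb = 1,850 MB.
Capacity: 6 TB = 48,000,000 Mb; 3242.54 items → 3242 complete.

3242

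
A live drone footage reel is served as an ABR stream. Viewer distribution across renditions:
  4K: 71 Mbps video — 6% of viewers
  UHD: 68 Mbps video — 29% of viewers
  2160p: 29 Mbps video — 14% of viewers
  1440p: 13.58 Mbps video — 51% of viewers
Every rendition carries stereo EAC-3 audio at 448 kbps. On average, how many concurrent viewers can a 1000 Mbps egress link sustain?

28

Audio: 448 kbps = 0.448 Mbps.
Average per-viewer bitrate: 0.06×71.448 + 0.29×68.448 + 0.14×29.448 + 0.51×14.028 = 35.414 Mbps.
1000 Mbps = 1,000 Mbps; 1,000 / 35.414 = 28.24 → 28.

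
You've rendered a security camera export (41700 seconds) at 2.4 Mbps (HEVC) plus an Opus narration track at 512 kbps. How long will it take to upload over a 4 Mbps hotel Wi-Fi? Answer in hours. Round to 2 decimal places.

8.43 hours

Audio: 512 kbps = 0.512 Mbps.
Total bitrate: 2.912 Mbps.
File: 2.912 Mbps × 41700 s = 121430.4 Mb.
At 4 Mbps: 121430.4 / 4 = 30357.6 s ≈ 8.43 hours.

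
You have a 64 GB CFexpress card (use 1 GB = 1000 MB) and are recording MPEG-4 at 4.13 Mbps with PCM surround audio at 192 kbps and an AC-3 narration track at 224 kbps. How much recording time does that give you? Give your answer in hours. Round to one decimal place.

Audio total: 192 + 224 = 416 kbps = 0.416 Mbps.
Total bitrate: 4.13 + 0.416 = 4.546 Mbps.
Capacity: 64 GB = 512,000 Mb.
Recording time: 512,000 / 4.546 = 112,626 s ≈ 31.3 hours.

31.3 hours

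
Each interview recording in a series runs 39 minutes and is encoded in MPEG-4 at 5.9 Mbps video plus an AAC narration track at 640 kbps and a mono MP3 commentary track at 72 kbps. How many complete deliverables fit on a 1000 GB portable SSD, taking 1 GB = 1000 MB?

517

39 min = 2340 s
Audio total: 640 + 72 = 712 kbps = 0.712 Mbps.
Total bitrate: 6.612 Mbps.
Per item: 6.612 Mbps × 2340 s = 15,472 Mb = 1,934 MB.
Capacity: 1000 GB = 8,000,000 Mb; 517.06 items → 517 complete.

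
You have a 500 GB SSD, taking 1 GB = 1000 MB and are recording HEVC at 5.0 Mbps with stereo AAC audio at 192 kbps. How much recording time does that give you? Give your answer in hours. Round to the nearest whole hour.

214 hours

Audio: 192 kbps = 0.192 Mbps.
Total bitrate: 5.0 + 0.192 = 5.192 Mbps.
Capacity: 500 GB = 4,000,000 Mb.
Recording time: 4,000,000 / 5.192 = 770,416 s ≈ 214 hours.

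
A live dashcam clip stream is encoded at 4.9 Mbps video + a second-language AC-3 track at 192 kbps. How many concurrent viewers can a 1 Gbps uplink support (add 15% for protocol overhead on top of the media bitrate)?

Audio: 192 kbps = 0.192 Mbps.
Per-viewer media rate: 5.092 Mbps.
On the wire with 15% overhead: 5.856 Mbps.
1 Gbps = 1,000 Mbps; 1,000 / 5.856 = 170.77 → 170 viewers.

170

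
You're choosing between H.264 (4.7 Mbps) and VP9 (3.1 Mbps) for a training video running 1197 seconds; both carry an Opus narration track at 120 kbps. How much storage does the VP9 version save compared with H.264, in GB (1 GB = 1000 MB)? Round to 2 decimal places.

0.24 GB

Audio: 120 kbps = 0.120 Mbps.
H.264: 4.820 Mbps × 1197 s = 5769.5 Mb = 0.721 GB.
VP9: 3.220 Mbps × 1197 s = 3854.3 Mb = 0.482 GB.
Saving: 0.721 − 0.482 = 0.239 GB.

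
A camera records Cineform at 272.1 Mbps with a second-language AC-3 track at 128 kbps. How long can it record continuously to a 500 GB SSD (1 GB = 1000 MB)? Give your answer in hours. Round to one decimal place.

Audio: 128 kbps = 0.128 Mbps.
Total bitrate: 272.1 + 0.128 = 272.228 Mbps.
Capacity: 500 GB = 4,000,000 Mb.
Recording time: 4,000,000 / 272.228 = 14,694 s ≈ 4.08 hours.

4.1 hours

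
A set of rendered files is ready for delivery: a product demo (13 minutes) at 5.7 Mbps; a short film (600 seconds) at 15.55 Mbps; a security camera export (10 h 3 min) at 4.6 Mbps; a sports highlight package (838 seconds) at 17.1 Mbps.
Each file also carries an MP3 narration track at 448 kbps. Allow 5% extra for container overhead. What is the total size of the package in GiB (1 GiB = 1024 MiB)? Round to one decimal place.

Audio: 448 kbps = 0.448 Mbps.
product demo: 6.148 Mbps × 780 s × 1.05 = 5035.2 Mb
short film: 15.998 Mbps × 600 s × 1.05 = 10078.7 Mb
security camera export: 5.048 Mbps × 36180 s × 1.05 = 191768.5 Mb
sports highlight package: 17.548 Mbps × 838 s × 1.05 = 15440.5 Mb
Total: 222322.9 Mb = 27790.4 MB.
= 25.88 GiB.

25.9 GiB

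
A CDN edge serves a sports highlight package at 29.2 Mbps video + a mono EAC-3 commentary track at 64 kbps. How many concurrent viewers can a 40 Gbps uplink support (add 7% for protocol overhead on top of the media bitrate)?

Audio: 64 kbps = 0.064 Mbps.
Per-viewer media rate: 29.264 Mbps.
On the wire with 7% overhead: 31.312 Mbps.
40 Gbps = 40,000 Mbps; 40,000 / 31.312 = 1277.45 → 1277 viewers.

1277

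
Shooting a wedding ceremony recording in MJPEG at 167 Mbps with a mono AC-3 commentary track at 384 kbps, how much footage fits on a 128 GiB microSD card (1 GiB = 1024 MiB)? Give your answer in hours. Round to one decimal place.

1.8 hours

Audio: 384 kbps = 0.384 Mbps.
Total bitrate: 167 + 0.384 = 167.384 Mbps.
Capacity: 128 GiB = 1,099,512 Mb.
Recording time: 1,099,512 / 167.384 = 6,569 s ≈ 1.82 hours.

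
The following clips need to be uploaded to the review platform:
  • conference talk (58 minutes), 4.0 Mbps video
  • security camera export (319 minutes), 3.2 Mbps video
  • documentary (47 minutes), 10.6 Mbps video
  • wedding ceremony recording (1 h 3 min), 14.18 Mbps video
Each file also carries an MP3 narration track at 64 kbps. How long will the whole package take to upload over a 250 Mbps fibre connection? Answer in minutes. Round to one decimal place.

Audio: 64 kbps = 0.064 Mbps.
conference talk: 4.064 Mbps × 3480 s = 14142.7 Mb
security camera export: 3.264 Mbps × 19140 s = 62473.0 Mb
documentary: 10.664 Mbps × 2820 s = 30072.5 Mb
wedding ceremony recording: 14.244 Mbps × 3780 s = 53842.3 Mb
Total: 160530.5 Mb = 20066.3 MB.
At 250 Mbps: 160530.5 / 250 = 642 s ≈ 10.7 minutes.

10.7 minutes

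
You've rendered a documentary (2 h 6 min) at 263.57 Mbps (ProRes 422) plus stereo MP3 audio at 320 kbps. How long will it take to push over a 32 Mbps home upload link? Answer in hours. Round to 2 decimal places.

2 h 6 min = 126 min = 7560 s
Audio: 320 kbps = 0.320 Mbps.
Total bitrate: 263.890 Mbps.
File: 263.890 Mbps × 7560 s = 1995008.4 Mb.
At 32 Mbps: 1995008.4 / 32 = 62344.0 s ≈ 17.3 hours.

17.32 hours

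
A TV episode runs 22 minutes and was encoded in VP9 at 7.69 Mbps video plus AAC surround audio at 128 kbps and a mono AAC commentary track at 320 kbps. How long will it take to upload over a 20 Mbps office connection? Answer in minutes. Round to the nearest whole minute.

9 minutes

22 min = 1320 s
Audio total: 128 + 320 = 448 kbps = 0.448 Mbps.
Total bitrate: 8.138 Mbps.
File: 8.138 Mbps × 1320 s = 10742.2 Mb.
At 20 Mbps: 10742.2 / 20 = 537.1 s ≈ 8.95 minutes.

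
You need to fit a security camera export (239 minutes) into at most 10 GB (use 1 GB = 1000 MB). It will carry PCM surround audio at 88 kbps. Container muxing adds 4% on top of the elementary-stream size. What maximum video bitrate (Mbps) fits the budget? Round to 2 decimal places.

Budget: 10 GB = 80000.0 Mb.
Stream payload after overhead: 80000.0 / 1.04 = 76923.1 Mb.
239 min = 14340 s
Total bitrate budget: 76923.1 Mb / 14340 s = 5.364 Mbps.
Audio: 88 kbps = 0.088 Mbps.
Video: 5.364 − 0.088 = 5.276 Mbps.

5.28 Mbps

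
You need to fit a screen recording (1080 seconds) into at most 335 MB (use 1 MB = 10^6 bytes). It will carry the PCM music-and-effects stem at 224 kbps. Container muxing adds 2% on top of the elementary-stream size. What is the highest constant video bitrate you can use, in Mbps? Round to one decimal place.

2.2 Mbps

Budget: 335 MB = 2680.0 Mb.
Stream payload after overhead: 2680.0 / 1.02 = 2627.5 Mb.
Total bitrate budget: 2627.5 Mb / 1080 s = 2.433 Mbps.
Audio: 224 kbps = 0.224 Mbps.
Video: 2.433 − 0.224 = 2.209 Mbps.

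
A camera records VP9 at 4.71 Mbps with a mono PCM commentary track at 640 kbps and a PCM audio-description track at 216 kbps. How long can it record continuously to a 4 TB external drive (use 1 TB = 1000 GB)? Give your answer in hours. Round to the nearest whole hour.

Audio total: 640 + 216 = 856 kbps = 0.856 Mbps.
Total bitrate: 4.71 + 0.856 = 5.566 Mbps.
Capacity: 4 TB = 32,000,000 Mb.
Recording time: 32,000,000 / 5.566 = 5,749,192 s ≈ 1,597 hours.

1597 hours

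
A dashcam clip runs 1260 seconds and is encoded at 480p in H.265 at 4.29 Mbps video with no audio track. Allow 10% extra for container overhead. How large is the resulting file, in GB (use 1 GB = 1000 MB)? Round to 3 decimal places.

Total bitrate: 4.29 Mbps.
Stream data: 4.290 Mbps × 1260 s = 5405.4 Mb.
With 10% container overhead: ×1.10.
5,946 Mb ÷ 8 = 743.2 MB → 0.7432 GB.

0.743 GB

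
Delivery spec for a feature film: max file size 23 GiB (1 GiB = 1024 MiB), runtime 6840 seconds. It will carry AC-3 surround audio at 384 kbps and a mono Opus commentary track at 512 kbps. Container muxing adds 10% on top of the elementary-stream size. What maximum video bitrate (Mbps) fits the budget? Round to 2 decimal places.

25.36 Mbps

Budget: 23 GiB = 197568.5 Mb.
Stream payload after overhead: 197568.5 / 1.10 = 179607.7 Mb.
Total bitrate budget: 179607.7 Mb / 6840 s = 26.258 Mbps.
Audio total: 384 + 512 = 896 kbps = 0.896 Mbps.
Video: 26.258 − 0.896 = 25.362 Mbps.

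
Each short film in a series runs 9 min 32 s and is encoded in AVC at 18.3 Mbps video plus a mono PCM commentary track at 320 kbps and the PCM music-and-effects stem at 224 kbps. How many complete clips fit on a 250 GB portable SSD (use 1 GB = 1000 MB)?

9 min 32 s = 572 s
Audio total: 320 + 224 = 544 kbps = 0.544 Mbps.
Total bitrate: 18.844 Mbps.
Per item: 18.844 Mbps × 572 s = 10,779 Mb = 1,347 MB.
Capacity: 250 GB = 2,000,000 Mb; 185.55 items → 185 complete.

185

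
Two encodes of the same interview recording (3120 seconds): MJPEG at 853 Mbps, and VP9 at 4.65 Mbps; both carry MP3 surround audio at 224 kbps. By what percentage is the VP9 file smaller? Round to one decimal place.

Audio: 224 kbps = 0.224 Mbps.
MJPEG: 853.224 Mbps × 3120 s = 2662058.9 Mb = 332.757 GB.
VP9: 4.874 Mbps × 3120 s = 15206.9 Mb = 1.901 GB.
Reduction: (1 − 1.901/332.757) × 100 = 99.43%.

99.4%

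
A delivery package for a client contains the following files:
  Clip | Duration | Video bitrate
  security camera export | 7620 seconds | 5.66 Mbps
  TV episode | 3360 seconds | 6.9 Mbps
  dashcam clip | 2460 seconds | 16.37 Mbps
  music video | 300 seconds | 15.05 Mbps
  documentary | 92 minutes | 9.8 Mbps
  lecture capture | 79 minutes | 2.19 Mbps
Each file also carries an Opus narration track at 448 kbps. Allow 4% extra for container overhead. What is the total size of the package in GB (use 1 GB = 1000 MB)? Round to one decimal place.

24.2 GB

Audio: 448 kbps = 0.448 Mbps.
security camera export: 6.108 Mbps × 7620 s × 1.04 = 48404.7 Mb
TV episode: 7.348 Mbps × 3360 s × 1.04 = 25676.9 Mb
dashcam clip: 16.818 Mbps × 2460 s × 1.04 = 43027.2 Mb
music video: 15.498 Mbps × 300 s × 1.04 = 4835.4 Mb
documentary: 10.248 Mbps × 5520 s × 1.04 = 58831.7 Mb
lecture capture: 2.638 Mbps × 4740 s × 1.04 = 13004.3 Mb
Total: 193780.1 Mb = 24222.5 MB.
= 24.22 GB.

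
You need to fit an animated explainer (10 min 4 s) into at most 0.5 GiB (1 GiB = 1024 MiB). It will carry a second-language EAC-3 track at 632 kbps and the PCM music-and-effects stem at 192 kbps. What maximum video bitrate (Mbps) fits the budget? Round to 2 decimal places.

6.29 Mbps

Budget: 0.5 GiB = 4295.0 Mb.
10 min 4 s = 604 s
Total bitrate budget: 4295.0 Mb / 604 s = 7.111 Mbps.
Audio total: 632 + 192 = 824 kbps = 0.824 Mbps.
Video: 7.111 − 0.824 = 6.287 Mbps.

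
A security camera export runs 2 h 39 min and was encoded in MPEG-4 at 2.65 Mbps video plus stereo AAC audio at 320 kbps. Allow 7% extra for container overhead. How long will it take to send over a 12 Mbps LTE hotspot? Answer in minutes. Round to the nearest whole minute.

2 h 39 min = 159 min = 9540 s
Audio: 320 kbps = 0.320 Mbps.
Total bitrate: 2.970 Mbps.
File: 2.970 Mbps × 9540 s = 28333.8 Mb.
With 7% container overhead: ×1.07. → 30317.2 Mb.
At 12 Mbps: 30317.2 / 12 = 2526.4 s ≈ 42.1 minutes.

42 minutes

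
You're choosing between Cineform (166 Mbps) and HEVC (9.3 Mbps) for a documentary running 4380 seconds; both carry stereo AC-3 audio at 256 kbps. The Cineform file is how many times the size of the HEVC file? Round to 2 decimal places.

Audio: 256 kbps = 0.256 Mbps.
Cineform: 166.256 Mbps × 4380 s = 728201.3 Mb = 91.025 GB.
HEVC: 9.556 Mbps × 4380 s = 41855.3 Mb = 5.232 GB.
Ratio: 91.025 / 5.232 = 17.398.

17.40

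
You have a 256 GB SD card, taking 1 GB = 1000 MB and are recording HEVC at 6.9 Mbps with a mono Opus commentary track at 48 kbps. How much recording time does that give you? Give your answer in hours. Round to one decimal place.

Audio: 48 kbps = 0.048 Mbps.
Total bitrate: 6.9 + 0.048 = 6.948 Mbps.
Capacity: 256 GB = 2,048,000 Mb.
Recording time: 2,048,000 / 6.948 = 294,761 s ≈ 81.9 hours.

81.9 hours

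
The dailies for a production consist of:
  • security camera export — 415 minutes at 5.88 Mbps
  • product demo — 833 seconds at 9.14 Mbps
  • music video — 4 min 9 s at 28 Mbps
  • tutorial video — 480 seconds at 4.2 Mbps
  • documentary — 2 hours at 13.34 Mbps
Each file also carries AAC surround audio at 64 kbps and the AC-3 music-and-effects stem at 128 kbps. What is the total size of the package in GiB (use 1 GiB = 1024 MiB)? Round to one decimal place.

30.9 GiB

Audio total: 64 + 128 = 192 kbps = 0.192 Mbps.
security camera export: 6.072 Mbps × 24900 s = 151192.8 Mb
product demo: 9.332 Mbps × 833 s = 7773.6 Mb
music video: 28.192 Mbps × 249 s = 7019.8 Mb
tutorial video: 4.392 Mbps × 480 s = 2108.2 Mb
documentary: 13.532 Mbps × 7200 s = 97430.4 Mb
Total: 265524.7 Mb = 33190.6 MB.
= 30.91 GiB.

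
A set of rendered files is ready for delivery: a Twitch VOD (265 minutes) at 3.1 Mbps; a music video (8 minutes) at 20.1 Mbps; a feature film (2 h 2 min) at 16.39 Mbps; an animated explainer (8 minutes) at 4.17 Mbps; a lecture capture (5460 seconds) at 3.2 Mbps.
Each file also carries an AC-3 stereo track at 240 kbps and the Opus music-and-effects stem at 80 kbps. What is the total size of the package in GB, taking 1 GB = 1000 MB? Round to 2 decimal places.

25.98 GB

Audio total: 240 + 80 = 320 kbps = 0.320 Mbps.
Twitch VOD: 3.420 Mbps × 15900 s = 54378.0 Mb
music video: 20.420 Mbps × 480 s = 9801.6 Mb
feature film: 16.710 Mbps × 7320 s = 122317.2 Mb
animated explainer: 4.490 Mbps × 480 s = 2155.2 Mb
lecture capture: 3.520 Mbps × 5460 s = 19219.2 Mb
Total: 207871.2 Mb = 25983.9 MB.
= 25.98 GB.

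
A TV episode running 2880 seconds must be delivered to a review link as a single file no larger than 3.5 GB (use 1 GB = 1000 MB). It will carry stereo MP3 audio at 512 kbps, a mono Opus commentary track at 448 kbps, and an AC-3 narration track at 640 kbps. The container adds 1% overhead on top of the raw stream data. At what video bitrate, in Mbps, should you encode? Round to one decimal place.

8.0 Mbps

Budget: 3.5 GB = 28000.0 Mb.
Stream payload after overhead: 28000.0 / 1.01 = 27722.8 Mb.
Total bitrate budget: 27722.8 Mb / 2880 s = 9.626 Mbps.
Audio total: 512 + 448 + 640 = 1600 kbps = 1.600 Mbps.
Video: 9.626 − 1.600 = 8.026 Mbps.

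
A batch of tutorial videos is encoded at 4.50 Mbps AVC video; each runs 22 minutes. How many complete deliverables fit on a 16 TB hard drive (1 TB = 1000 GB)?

21548

22 min = 1320 s
Per item: 4.500 Mbps × 1320 s = 5,940 Mb = 742.5 MB.
Capacity: 16 TB = 128,000,000 Mb; 21548.82 items → 21548 complete.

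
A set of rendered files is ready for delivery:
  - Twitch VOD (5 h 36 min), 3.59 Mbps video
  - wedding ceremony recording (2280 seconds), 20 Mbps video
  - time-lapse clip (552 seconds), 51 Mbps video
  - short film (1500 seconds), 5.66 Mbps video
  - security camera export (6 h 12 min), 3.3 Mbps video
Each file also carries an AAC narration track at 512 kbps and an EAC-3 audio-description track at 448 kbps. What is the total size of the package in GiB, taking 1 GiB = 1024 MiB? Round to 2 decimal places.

Audio total: 512 + 448 = 960 kbps = 0.960 Mbps.
Twitch VOD: 4.550 Mbps × 20160 s = 91728.0 Mb
wedding ceremony recording: 20.960 Mbps × 2280 s = 47788.8 Mb
time-lapse clip: 51.960 Mbps × 552 s = 28681.9 Mb
short film: 6.620 Mbps × 1500 s = 9930.0 Mb
security camera export: 4.260 Mbps × 22320 s = 95083.2 Mb
Total: 273211.9 Mb = 34151.5 MB.
= 31.81 GiB.

31.81 GiB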